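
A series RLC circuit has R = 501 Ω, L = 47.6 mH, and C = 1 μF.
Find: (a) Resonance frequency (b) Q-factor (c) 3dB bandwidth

Step 1 — Resonance: ω₀ = 1/√(LC) = 1/√(0.0476·1e-06) = 4583 rad/s.
Step 2 — f₀ = ω₀/(2π) = 729.5 Hz.
Step 3 — Series Q: Q = ω₀L/R = 4583·0.0476/501 = 0.4355.
Step 4 — Bandwidth: Δω = ω₀/Q = 1.053e+04 rad/s; BW = Δω/(2π) = 1675 Hz.

(a) f₀ = 729.5 Hz  (b) Q = 0.4355  (c) BW = 1675 Hz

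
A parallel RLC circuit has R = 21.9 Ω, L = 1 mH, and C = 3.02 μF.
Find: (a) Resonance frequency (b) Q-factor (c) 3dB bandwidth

Step 1 — Resonance: ω₀ = 1/√(LC) = 1/√(0.001·3.02e-06) = 1.82e+04 rad/s.
Step 2 — f₀ = ω₀/(2π) = 2896 Hz.
Step 3 — Parallel Q: Q = R/(ω₀L) = 21.9/(1.82e+04·0.001) = 1.204.
Step 4 — Bandwidth: Δω = ω₀/Q = 1.512e+04 rad/s; BW = Δω/(2π) = 2406 Hz.

(a) f₀ = 2896 Hz  (b) Q = 1.204  (c) BW = 2406 Hz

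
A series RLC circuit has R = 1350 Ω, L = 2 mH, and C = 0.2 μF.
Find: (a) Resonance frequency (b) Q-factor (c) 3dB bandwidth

Step 1 — Resonance: ω₀ = 1/√(LC) = 1/√(0.002·2e-07) = 5e+04 rad/s.
Step 2 — f₀ = ω₀/(2π) = 7958 Hz.
Step 3 — Series Q: Q = ω₀L/R = 5e+04·0.002/1350 = 0.07407.
Step 4 — Bandwidth: Δω = ω₀/Q = 6.75e+05 rad/s; BW = Δω/(2π) = 1.074e+05 Hz.

(a) f₀ = 7958 Hz  (b) Q = 0.07407  (c) BW = 1.074e+05 Hz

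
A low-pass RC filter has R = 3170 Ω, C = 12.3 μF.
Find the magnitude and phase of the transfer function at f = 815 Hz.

Step 1 — Angular frequency: ω = 2π·815 = 5121 rad/s.
Step 2 — Transfer function: H(jω) = 1/(1 + jωRC).
Step 3 — Denominator: 1 + jωRC = 1 + j·5121·3170·1.23e-05 = 1 + j199.7.
Step 4 — H = 2.508e-05 - j0.005008.
Step 5 — Magnitude: |H| = 0.005008 (-46.0 dB); phase: φ = -89.7°.

|H| = 0.005008 (-46.0 dB), φ = -89.7°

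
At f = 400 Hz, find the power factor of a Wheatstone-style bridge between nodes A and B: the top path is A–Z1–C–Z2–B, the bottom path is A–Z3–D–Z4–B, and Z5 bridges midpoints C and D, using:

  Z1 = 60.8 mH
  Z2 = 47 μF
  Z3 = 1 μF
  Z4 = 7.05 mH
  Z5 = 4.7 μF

Step 1 — Angular frequency: ω = 2π·f = 2π·400 = 2513 rad/s.
Step 2 — Component impedances:
  Z1: Z = jωL = j·2513·0.0608 = 0 + j152.8 Ω
  Z2: Z = 1/(jωC) = -j/(ω·C) = 0 - j8.466 Ω
  Z3: Z = 1/(jωC) = -j/(ω·C) = 0 - j397.9 Ω
  Z4: Z = jωL = j·2513·0.00705 = 0 + j17.72 Ω
  Z5: Z = 1/(jωC) = -j/(ω·C) = 0 - j84.66 Ω
Step 3 — Bridge requires nodal analysis (the Z5 bridge couples midpoints C and D, so the two paths cannot be reduced to a simple series/parallel combination). Setting node B to ground and injecting 1 A at node A, the 3-node admittance system at A, C, D solves to V_A = Z_AB = 0 + j232.8 Ω = 232.8∠90.0° Ω.
Step 4 — Power factor: PF = cos(φ) = Re(Z)/|Z| = 0/232.8 = 0.
Step 5 — Type: Im(Z) = 232.8 ⇒ lagging (phase φ = 90.0°).

PF = 0 (lagging, φ = 90.0°)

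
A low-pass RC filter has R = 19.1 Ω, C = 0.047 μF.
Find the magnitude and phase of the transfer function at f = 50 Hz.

Step 1 — Angular frequency: ω = 2π·50 = 314.2 rad/s.
Step 2 — Transfer function: H(jω) = 1/(1 + jωRC).
Step 3 — Denominator: 1 + jωRC = 1 + j·314.2·19.1·4.7e-08 = 1 + j0.000282.
Step 4 — H = 1 - j0.000282.
Step 5 — Magnitude: |H| = 1 (-0.0 dB); phase: φ = -0.0°.

|H| = 1 (-0.0 dB), φ = -0.0°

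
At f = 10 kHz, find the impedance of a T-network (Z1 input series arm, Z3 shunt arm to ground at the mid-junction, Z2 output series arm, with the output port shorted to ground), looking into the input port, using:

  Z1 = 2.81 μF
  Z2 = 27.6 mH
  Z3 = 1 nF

Step 1 — Angular frequency: ω = 2π·f = 2π·1e+04 = 6.283e+04 rad/s.
Step 2 — Component impedances:
  Z1: Z = 1/(jωC) = -j/(ω·C) = 0 - j5.664 Ω
  Z2: Z = jωL = j·6.283e+04·0.0276 = 0 + j1734 Ω
  Z3: Z = 1/(jωC) = -j/(ω·C) = 0 - j1.592e+04 Ω
Step 3 — With the output port shorted to ground, the output series arm Z2 runs from the junction to ground; the shunt arm Z3 also runs from the junction to ground. They appear in parallel: Z3 || Z2 = 0 + j1946 Ω.
Step 4 — Series with input arm Z1: Z_in = Z1 + (Z3 || Z2) = 0 + j1941 Ω = 1941∠90.0° Ω.

Z = 0 + j1941 Ω = 1941∠90.0° Ω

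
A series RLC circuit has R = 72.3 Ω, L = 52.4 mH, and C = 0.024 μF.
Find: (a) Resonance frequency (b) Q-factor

Step 1 — Resonance condition Im(Z)=0 gives ω₀ = 1/√(LC).
Step 2 — ω₀ = 1/√(0.0524·2.4e-08) = 2.82e+04 rad/s.
Step 3 — f₀ = ω₀/(2π) = 4488 Hz.
Step 4 — Series Q: Q = ω₀L/R = 2.82e+04·0.0524/72.3 = 20.44.

(a) f₀ = 4488 Hz  (b) Q = 20.44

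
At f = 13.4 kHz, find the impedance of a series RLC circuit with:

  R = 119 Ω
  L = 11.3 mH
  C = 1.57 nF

Step 1 — Angular frequency: ω = 2π·f = 2π·1.34e+04 = 8.419e+04 rad/s.
Step 2 — Component impedances:
  R: Z = R = 119 Ω
  L: Z = jωL = j·8.419e+04·0.0113 = 0 + j951.4 Ω
  C: Z = 1/(jωC) = -j/(ω·C) = 0 - j7565 Ω
Step 3 — Series combination: Z_total = R + L + C = 119 - j6614 Ω = 6615∠-89.0° Ω.

Z = 119 - j6614 Ω = 6615∠-89.0° Ω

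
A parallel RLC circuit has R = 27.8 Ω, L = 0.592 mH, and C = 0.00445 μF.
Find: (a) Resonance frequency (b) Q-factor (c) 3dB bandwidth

Step 1 — Resonance: ω₀ = 1/√(LC) = 1/√(0.000592·4.45e-09) = 6.161e+05 rad/s.
Step 2 — f₀ = ω₀/(2π) = 9.806e+04 Hz.
Step 3 — Parallel Q: Q = R/(ω₀L) = 27.8/(6.161e+05·0.000592) = 0.07622.
Step 4 — Bandwidth: Δω = ω₀/Q = 8.083e+06 rad/s; BW = Δω/(2π) = 1.287e+06 Hz.

(a) f₀ = 9.806e+04 Hz  (b) Q = 0.07622  (c) BW = 1.287e+06 Hz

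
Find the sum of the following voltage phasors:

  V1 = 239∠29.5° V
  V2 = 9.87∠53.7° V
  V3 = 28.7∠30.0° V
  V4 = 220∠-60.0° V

Step 1 — Convert each phasor to rectangular form:
  V1 = 239·(cos(29.5°) + j·sin(29.5°)) = 208 + j117.7 V
  V2 = 9.87·(cos(53.7°) + j·sin(53.7°)) = 5.843 + j7.955 V
  V3 = 28.7·(cos(30.0°) + j·sin(30.0°)) = 24.85 + j14.35 V
  V4 = 220·(cos(-60.0°) + j·sin(-60.0°)) = 110 - j190.5 V
Step 2 — Sum components: V_total = 348.7 - j50.53 V.
Step 3 — Convert to polar: |V_total| = 352.4 V, ∠V_total = -8.2°.

V_total = 352.4∠-8.2° V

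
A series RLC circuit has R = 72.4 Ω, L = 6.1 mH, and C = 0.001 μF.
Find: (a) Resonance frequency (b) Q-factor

Step 1 — Resonance condition Im(Z)=0 gives ω₀ = 1/√(LC).
Step 2 — ω₀ = 1/√(0.0061·1e-09) = 4.049e+05 rad/s.
Step 3 — f₀ = ω₀/(2π) = 6.444e+04 Hz.
Step 4 — Series Q: Q = ω₀L/R = 4.049e+05·0.0061/72.4 = 34.11.

(a) f₀ = 6.444e+04 Hz  (b) Q = 34.11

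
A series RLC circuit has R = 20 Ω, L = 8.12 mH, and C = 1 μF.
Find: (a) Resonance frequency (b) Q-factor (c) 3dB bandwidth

Step 1 — Resonance: ω₀ = 1/√(LC) = 1/√(0.00812·1e-06) = 1.11e+04 rad/s.
Step 2 — f₀ = ω₀/(2π) = 1766 Hz.
Step 3 — Series Q: Q = ω₀L/R = 1.11e+04·0.00812/20 = 4.506.
Step 4 — Bandwidth: Δω = ω₀/Q = 2463 rad/s; BW = Δω/(2π) = 392 Hz.

(a) f₀ = 1766 Hz  (b) Q = 4.506  (c) BW = 392 Hz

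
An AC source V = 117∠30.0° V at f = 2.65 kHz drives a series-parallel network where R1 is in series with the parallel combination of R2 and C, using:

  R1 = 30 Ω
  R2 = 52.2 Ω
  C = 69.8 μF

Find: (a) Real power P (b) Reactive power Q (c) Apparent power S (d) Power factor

Step 1 — Angular frequency: ω = 2π·f = 2π·2650 = 1.665e+04 rad/s.
Step 2 — Component impedances:
  R1: Z = R = 30 Ω
  R2: Z = R = 52.2 Ω
  C: Z = 1/(jωC) = -j/(ω·C) = 0 - j0.8604 Ω
Step 3 — Parallel branch: R2 || C = 1/(1/R2 + 1/C) = 0.01418 - j0.8602 Ω.
Step 4 — Series with R1: Z_total = R1 + (R2 || C) = 30.01 - j0.8602 Ω = 30.03∠-1.6° Ω.
Step 5 — Source phasor: V = 117∠30.0° V = 101.3 + j58.5 V.
Step 6 — Current: I = V / Z = 3.317 + j2.044 A = 3.897∠31.6° A.
Step 7 — Complex power: S = V·I* = 455.7 - j13.06 VA.
Step 8 — Real power: P = Re(S) = 455.7 W.
Step 9 — Reactive power: Q = Im(S) = -13.06 VAR.
Step 10 — Apparent power: |S| = 455.9 VA.
Step 11 — Power factor: PF = P/|S| = 0.9996 (leading).

(a) P = 455.7 W  (b) Q = -13.06 VAR  (c) S = 455.9 VA  (d) PF = 0.9996 (leading)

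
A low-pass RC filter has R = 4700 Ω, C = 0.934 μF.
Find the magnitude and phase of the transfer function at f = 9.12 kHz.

Step 1 — Angular frequency: ω = 2π·9120 = 5.73e+04 rad/s.
Step 2 — Transfer function: H(jω) = 1/(1 + jωRC).
Step 3 — Denominator: 1 + jωRC = 1 + j·5.73e+04·4700·9.34e-07 = 1 + j251.5.
Step 4 — H = 1.58e-05 - j0.003975.
Step 5 — Magnitude: |H| = 0.003975 (-48.0 dB); phase: φ = -89.8°.

|H| = 0.003975 (-48.0 dB), φ = -89.8°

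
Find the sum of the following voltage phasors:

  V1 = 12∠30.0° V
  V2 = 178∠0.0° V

Step 1 — Convert each phasor to rectangular form:
  V1 = 12·(cos(30.0°) + j·sin(30.0°)) = 10.39 + j6 V
  V2 = 178·(cos(0.0°) + j·sin(0.0°)) = 178 V
Step 2 — Sum components: V_total = 188.4 + j6 V.
Step 3 — Convert to polar: |V_total| = 188.5 V, ∠V_total = 1.8°.

V_total = 188.5∠1.8° V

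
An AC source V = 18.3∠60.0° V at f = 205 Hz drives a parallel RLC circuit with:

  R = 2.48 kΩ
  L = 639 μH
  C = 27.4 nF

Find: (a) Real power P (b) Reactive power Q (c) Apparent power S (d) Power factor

Step 1 — Angular frequency: ω = 2π·f = 2π·205 = 1288 rad/s.
Step 2 — Component impedances:
  R: Z = R = 2480 Ω
  L: Z = jωL = j·1288·0.000639 = 0 + j0.8231 Ω
  C: Z = 1/(jωC) = -j/(ω·C) = 0 - j2.833e+04 Ω
Step 3 — Parallel combination: 1/Z_total = 1/R + 1/L + 1/C; Z_total = 0.0002732 + j0.8231 Ω = 0.8231∠90.0° Ω.
Step 4 — Source phasor: V = 18.3∠60.0° V = 9.15 + j15.85 V.
Step 5 — Current: I = V / Z = 19.26 - j11.11 A = 22.23∠-30.0° A.
Step 6 — Complex power: S = V·I* = 0.135 + j406.9 VA.
Step 7 — Real power: P = Re(S) = 0.135 W.
Step 8 — Reactive power: Q = Im(S) = 406.9 VAR.
Step 9 — Apparent power: |S| = 406.9 VA.
Step 10 — Power factor: PF = P/|S| = 0.0003319 (lagging).

(a) P = 0.135 W  (b) Q = 406.9 VAR  (c) S = 406.9 VA  (d) PF = 0.0003319 (lagging)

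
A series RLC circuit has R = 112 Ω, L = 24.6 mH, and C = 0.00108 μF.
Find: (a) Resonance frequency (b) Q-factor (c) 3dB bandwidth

Step 1 — Resonance: ω₀ = 1/√(LC) = 1/√(0.0246·1.08e-09) = 1.94e+05 rad/s.
Step 2 — f₀ = ω₀/(2π) = 3.088e+04 Hz.
Step 3 — Series Q: Q = ω₀L/R = 1.94e+05·0.0246/112 = 42.61.
Step 4 — Bandwidth: Δω = ω₀/Q = 4553 rad/s; BW = Δω/(2π) = 724.6 Hz.

(a) f₀ = 3.088e+04 Hz  (b) Q = 42.61  (c) BW = 724.6 Hz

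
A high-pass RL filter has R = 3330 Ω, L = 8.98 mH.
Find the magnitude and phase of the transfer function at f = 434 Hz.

Step 1 — Angular frequency: ω = 2π·434 = 2727 rad/s.
Step 2 — Transfer function: H(jω) = jωL/(R + jωL).
Step 3 — Numerator jωL = j·24.49; denominator R + jωL = 3330 + j24.49.
Step 4 — H = 5.407e-05 + j0.007353.
Step 5 — Magnitude: |H| = 0.007353 (-42.7 dB); phase: φ = 89.6°.

|H| = 0.007353 (-42.7 dB), φ = 89.6°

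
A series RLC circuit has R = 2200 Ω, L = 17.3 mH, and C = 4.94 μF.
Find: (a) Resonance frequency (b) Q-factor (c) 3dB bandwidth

Step 1 — Resonance condition Im(Z)=0 gives ω₀ = 1/√(LC).
Step 2 — ω₀ = 1/√(0.0173·4.94e-06) = 3421 rad/s.
Step 3 — f₀ = ω₀/(2π) = 544.4 Hz.
Step 4 — Series Q: Q = ω₀L/R = 3421·0.0173/2200 = 0.0269.
Step 5 — 3dB bandwidth: Δω = ω₀/Q = 1.272e+05 rad/s; BW = Δω/(2π) = 2.024e+04 Hz.

(a) f₀ = 544.4 Hz  (b) Q = 0.0269  (c) BW = 2.024e+04 Hz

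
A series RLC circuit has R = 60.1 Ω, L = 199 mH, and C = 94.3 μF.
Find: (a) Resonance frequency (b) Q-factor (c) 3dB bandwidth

Step 1 — Resonance condition Im(Z)=0 gives ω₀ = 1/√(LC).
Step 2 — ω₀ = 1/√(0.199·9.43e-05) = 230.8 rad/s.
Step 3 — f₀ = ω₀/(2π) = 36.74 Hz.
Step 4 — Series Q: Q = ω₀L/R = 230.8·0.199/60.1 = 0.7644.
Step 5 — 3dB bandwidth: Δω = ω₀/Q = 302 rad/s; BW = Δω/(2π) = 48.07 Hz.

(a) f₀ = 36.74 Hz  (b) Q = 0.7644  (c) BW = 48.07 Hz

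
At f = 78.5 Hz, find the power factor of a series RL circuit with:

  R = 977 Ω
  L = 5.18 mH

Step 1 — Angular frequency: ω = 2π·f = 2π·78.5 = 493.2 rad/s.
Step 2 — Component impedances:
  R: Z = R = 977 Ω
  L: Z = jωL = j·493.2·0.00518 = 0 + j2.555 Ω
Step 3 — Series combination: Z_total = R + L = 977 + j2.555 Ω = 977∠0.1° Ω.
Step 4 — Power factor: PF = cos(φ) = Re(Z)/|Z| = 977/977 = 1.
Step 5 — Type: Im(Z) = 2.555 ⇒ lagging (phase φ = 0.1°).

PF = 1 (lagging, φ = 0.1°)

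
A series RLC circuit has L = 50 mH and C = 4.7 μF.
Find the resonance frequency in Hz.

Step 1 — Resonance condition Im(Z)=0 gives ω₀ = 1/√(LC).
Step 2 — ω₀ = 1/√(0.05·4.7e-06) = 2063 rad/s.
Step 3 — f₀ = ω₀/(2π) = 328.3 Hz.

f₀ = 328.3 Hz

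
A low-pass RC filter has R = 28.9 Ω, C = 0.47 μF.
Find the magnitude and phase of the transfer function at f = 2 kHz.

Step 1 — Angular frequency: ω = 2π·2000 = 1.257e+04 rad/s.
Step 2 — Transfer function: H(jω) = 1/(1 + jωRC).
Step 3 — Denominator: 1 + jωRC = 1 + j·1.257e+04·28.9·4.7e-07 = 1 + j0.1707.
Step 4 — H = 0.9717 - j0.1659.
Step 5 — Magnitude: |H| = 0.9857 (-0.1 dB); phase: φ = -9.7°.

|H| = 0.9857 (-0.1 dB), φ = -9.7°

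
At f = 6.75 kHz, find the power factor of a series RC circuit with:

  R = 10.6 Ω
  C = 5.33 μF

Step 1 — Angular frequency: ω = 2π·f = 2π·6750 = 4.241e+04 rad/s.
Step 2 — Component impedances:
  R: Z = R = 10.6 Ω
  C: Z = 1/(jωC) = -j/(ω·C) = 0 - j4.424 Ω
Step 3 — Series combination: Z_total = R + C = 10.6 - j4.424 Ω = 11.49∠-22.7° Ω.
Step 4 — Power factor: PF = cos(φ) = Re(Z)/|Z| = 10.6/11.486 = 0.9229.
Step 5 — Type: Im(Z) = -4.424 ⇒ leading (phase φ = -22.7°).

PF = 0.9229 (leading, φ = -22.7°)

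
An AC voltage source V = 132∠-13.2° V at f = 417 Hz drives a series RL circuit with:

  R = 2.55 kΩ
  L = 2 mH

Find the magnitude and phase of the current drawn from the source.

Step 1 — Angular frequency: ω = 2π·f = 2π·417 = 2620 rad/s.
Step 2 — Component impedances:
  R: Z = R = 2550 Ω
  L: Z = jωL = j·2620·0.002 = 0 + j5.24 Ω
Step 3 — Series combination: Z_total = R + L = 2550 + j5.24 Ω = 2550∠0.1° Ω.
Step 4 — Source phasor: V = 132∠-13.2° V = 128.5 - j30.14 V.
Step 5 — Ohm's law: I = V / Z_total = (128.5 - j30.14) / (2550 + j5.24) = 0.05037 - j0.01192 A.
Step 6 — Convert to polar: |I| = 0.05176 A, ∠I = -13.3°.

I = 0.05176∠-13.3° A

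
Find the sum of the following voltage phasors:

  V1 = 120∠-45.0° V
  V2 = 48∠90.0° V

Step 1 — Convert each phasor to rectangular form:
  V1 = 120·(cos(-45.0°) + j·sin(-45.0°)) = 84.85 - j84.85 V
  V2 = 48·(cos(90.0°) + j·sin(90.0°)) = 0 + j48 V
Step 2 — Sum components: V_total = 84.85 - j36.85 V.
Step 3 — Convert to polar: |V_total| = 92.51 V, ∠V_total = -23.5°.

V_total = 92.51∠-23.5° V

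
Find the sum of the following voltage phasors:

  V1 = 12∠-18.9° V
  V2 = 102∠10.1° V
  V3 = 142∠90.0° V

Step 1 — Convert each phasor to rectangular form:
  V1 = 12·(cos(-18.9°) + j·sin(-18.9°)) = 11.35 - j3.887 V
  V2 = 102·(cos(10.1°) + j·sin(10.1°)) = 100.4 + j17.89 V
  V3 = 142·(cos(90.0°) + j·sin(90.0°)) = 0 + j142 V
Step 2 — Sum components: V_total = 111.8 + j156 V.
Step 3 — Convert to polar: |V_total| = 191.9 V, ∠V_total = 54.4°.

V_total = 191.9∠54.4° V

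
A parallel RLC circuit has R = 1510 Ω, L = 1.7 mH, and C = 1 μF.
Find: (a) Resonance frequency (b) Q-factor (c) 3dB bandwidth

Step 1 — Resonance: ω₀ = 1/√(LC) = 1/√(0.0017·1e-06) = 2.425e+04 rad/s.
Step 2 — f₀ = ω₀/(2π) = 3860 Hz.
Step 3 — Parallel Q: Q = R/(ω₀L) = 1510/(2.425e+04·0.0017) = 36.62.
Step 4 — Bandwidth: Δω = ω₀/Q = 662.3 rad/s; BW = Δω/(2π) = 105.4 Hz.

(a) f₀ = 3860 Hz  (b) Q = 36.62  (c) BW = 105.4 Hz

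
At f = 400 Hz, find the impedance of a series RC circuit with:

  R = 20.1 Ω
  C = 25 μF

Step 1 — Angular frequency: ω = 2π·f = 2π·400 = 2513 rad/s.
Step 2 — Component impedances:
  R: Z = R = 20.1 Ω
  C: Z = 1/(jωC) = -j/(ω·C) = 0 - j15.92 Ω
Step 3 — Series combination: Z_total = R + C = 20.1 - j15.92 Ω = 25.64∠-38.4° Ω.

Z = 20.1 - j15.92 Ω = 25.64∠-38.4° Ω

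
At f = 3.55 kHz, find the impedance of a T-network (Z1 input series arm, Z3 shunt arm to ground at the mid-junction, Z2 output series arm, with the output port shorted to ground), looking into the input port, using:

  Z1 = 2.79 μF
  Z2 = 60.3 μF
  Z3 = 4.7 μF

Step 1 — Angular frequency: ω = 2π·f = 2π·3550 = 2.231e+04 rad/s.
Step 2 — Component impedances:
  Z1: Z = 1/(jωC) = -j/(ω·C) = 0 - j16.07 Ω
  Z2: Z = 1/(jωC) = -j/(ω·C) = 0 - j0.7435 Ω
  Z3: Z = 1/(jωC) = -j/(ω·C) = 0 - j9.539 Ω
Step 3 — With the output port shorted to ground, the output series arm Z2 runs from the junction to ground; the shunt arm Z3 also runs from the junction to ground. They appear in parallel: Z3 || Z2 = 0 - j0.6897 Ω.
Step 4 — Series with input arm Z1: Z_in = Z1 + (Z3 || Z2) = 0 - j16.76 Ω = 16.76∠-90.0° Ω.

Z = 0 - j16.76 Ω = 16.76∠-90.0° Ω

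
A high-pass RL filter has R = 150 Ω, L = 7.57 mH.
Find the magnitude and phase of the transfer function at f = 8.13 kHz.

Step 1 — Angular frequency: ω = 2π·8130 = 5.108e+04 rad/s.
Step 2 — Transfer function: H(jω) = jωL/(R + jωL).
Step 3 — Numerator jωL = j·386.7; denominator R + jωL = 150 + j386.7.
Step 4 — H = 0.8692 + j0.3372.
Step 5 — Magnitude: |H| = 0.9323 (-0.6 dB); phase: φ = 21.2°.

|H| = 0.9323 (-0.6 dB), φ = 21.2°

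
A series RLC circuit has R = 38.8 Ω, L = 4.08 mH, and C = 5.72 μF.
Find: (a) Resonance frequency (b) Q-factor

Step 1 — Resonance condition Im(Z)=0 gives ω₀ = 1/√(LC).
Step 2 — ω₀ = 1/√(0.00408·5.72e-06) = 6546 rad/s.
Step 3 — f₀ = ω₀/(2π) = 1042 Hz.
Step 4 — Series Q: Q = ω₀L/R = 6546·0.00408/38.8 = 0.6883.

(a) f₀ = 1042 Hz  (b) Q = 0.6883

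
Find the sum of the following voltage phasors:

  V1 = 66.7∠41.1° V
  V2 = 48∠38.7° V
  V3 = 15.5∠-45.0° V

Step 1 — Convert each phasor to rectangular form:
  V1 = 66.7·(cos(41.1°) + j·sin(41.1°)) = 50.26 + j43.85 V
  V2 = 48·(cos(38.7°) + j·sin(38.7°)) = 37.46 + j30.01 V
  V3 = 15.5·(cos(-45.0°) + j·sin(-45.0°)) = 10.96 - j10.96 V
Step 2 — Sum components: V_total = 98.68 + j62.9 V.
Step 3 — Convert to polar: |V_total| = 117 V, ∠V_total = 32.5°.

V_total = 117∠32.5° V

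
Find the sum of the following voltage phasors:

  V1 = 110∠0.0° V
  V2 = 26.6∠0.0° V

Step 1 — Convert each phasor to rectangular form:
  V1 = 110·(cos(0.0°) + j·sin(0.0°)) = 110 V
  V2 = 26.6·(cos(0.0°) + j·sin(0.0°)) = 26.6 V
Step 2 — Sum components: V_total = 136.6 V.
Step 3 — Convert to polar: |V_total| = 136.6 V, ∠V_total = 0.0°.

V_total = 136.6∠0.0° V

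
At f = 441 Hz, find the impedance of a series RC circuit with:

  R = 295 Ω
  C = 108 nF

Step 1 — Angular frequency: ω = 2π·f = 2π·441 = 2771 rad/s.
Step 2 — Component impedances:
  R: Z = R = 295 Ω
  C: Z = 1/(jωC) = -j/(ω·C) = 0 - j3342 Ω
Step 3 — Series combination: Z_total = R + C = 295 - j3342 Ω = 3355∠-85.0° Ω.

Z = 295 - j3342 Ω = 3355∠-85.0° Ω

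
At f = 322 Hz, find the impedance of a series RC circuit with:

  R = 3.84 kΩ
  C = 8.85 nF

Step 1 — Angular frequency: ω = 2π·f = 2π·322 = 2023 rad/s.
Step 2 — Component impedances:
  R: Z = R = 3840 Ω
  C: Z = 1/(jωC) = -j/(ω·C) = 0 - j5.585e+04 Ω
Step 3 — Series combination: Z_total = R + C = 3840 - j5.585e+04 Ω = 5.598e+04∠-86.1° Ω.

Z = 3840 - j5.585e+04 Ω = 5.598e+04∠-86.1° Ω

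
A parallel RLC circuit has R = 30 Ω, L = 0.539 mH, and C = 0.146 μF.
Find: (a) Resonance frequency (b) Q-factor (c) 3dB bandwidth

Step 1 — Resonance: ω₀ = 1/√(LC) = 1/√(0.000539·1.46e-07) = 1.127e+05 rad/s.
Step 2 — f₀ = ω₀/(2π) = 1.794e+04 Hz.
Step 3 — Parallel Q: Q = R/(ω₀L) = 30/(1.127e+05·0.000539) = 0.4937.
Step 4 — Bandwidth: Δω = ω₀/Q = 2.283e+05 rad/s; BW = Δω/(2π) = 3.634e+04 Hz.

(a) f₀ = 1.794e+04 Hz  (b) Q = 0.4937  (c) BW = 3.634e+04 Hz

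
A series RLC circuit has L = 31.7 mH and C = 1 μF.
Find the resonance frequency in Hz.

Step 1 — Resonance condition Im(Z)=0 gives ω₀ = 1/√(LC).
Step 2 — ω₀ = 1/√(0.0317·1e-06) = 5617 rad/s.
Step 3 — f₀ = ω₀/(2π) = 893.9 Hz.

f₀ = 893.9 Hz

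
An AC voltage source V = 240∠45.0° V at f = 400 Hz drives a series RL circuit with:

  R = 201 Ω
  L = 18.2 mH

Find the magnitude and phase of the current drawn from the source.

Step 1 — Angular frequency: ω = 2π·f = 2π·400 = 2513 rad/s.
Step 2 — Component impedances:
  R: Z = R = 201 Ω
  L: Z = jωL = j·2513·0.0182 = 0 + j45.74 Ω
Step 3 — Series combination: Z_total = R + L = 201 + j45.74 Ω = 206.1∠12.8° Ω.
Step 4 — Source phasor: V = 240∠45.0° V = 169.7 + j169.7 V.
Step 5 — Ohm's law: I = V / Z_total = (169.7 + j169.7) / (201 + j45.74) = 0.9854 + j0.6201 A.
Step 6 — Convert to polar: |I| = 1.164 A, ∠I = 32.2°.

I = 1.164∠32.2° A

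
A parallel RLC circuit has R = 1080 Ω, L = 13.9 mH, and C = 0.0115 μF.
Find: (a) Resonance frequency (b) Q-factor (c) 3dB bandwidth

Step 1 — Resonance: ω₀ = 1/√(LC) = 1/√(0.0139·1.15e-08) = 7.909e+04 rad/s.
Step 2 — f₀ = ω₀/(2π) = 1.259e+04 Hz.
Step 3 — Parallel Q: Q = R/(ω₀L) = 1080/(7.909e+04·0.0139) = 0.9823.
Step 4 — Bandwidth: Δω = ω₀/Q = 8.052e+04 rad/s; BW = Δω/(2π) = 1.281e+04 Hz.

(a) f₀ = 1.259e+04 Hz  (b) Q = 0.9823  (c) BW = 1.281e+04 Hz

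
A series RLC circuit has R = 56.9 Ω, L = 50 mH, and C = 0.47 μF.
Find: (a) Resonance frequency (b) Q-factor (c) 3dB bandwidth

Step 1 — Resonance condition Im(Z)=0 gives ω₀ = 1/√(LC).
Step 2 — ω₀ = 1/√(0.05·4.7e-07) = 6523 rad/s.
Step 3 — f₀ = ω₀/(2π) = 1038 Hz.
Step 4 — Series Q: Q = ω₀L/R = 6523·0.05/56.9 = 5.732.
Step 5 — 3dB bandwidth: Δω = ω₀/Q = 1138 rad/s; BW = Δω/(2π) = 181.1 Hz.

(a) f₀ = 1038 Hz  (b) Q = 5.732  (c) BW = 181.1 Hz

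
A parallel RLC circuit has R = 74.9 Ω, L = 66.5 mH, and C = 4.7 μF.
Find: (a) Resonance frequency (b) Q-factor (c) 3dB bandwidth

Step 1 — Resonance: ω₀ = 1/√(LC) = 1/√(0.0665·4.7e-06) = 1789 rad/s.
Step 2 — f₀ = ω₀/(2π) = 284.7 Hz.
Step 3 — Parallel Q: Q = R/(ω₀L) = 74.9/(1789·0.0665) = 0.6297.
Step 4 — Bandwidth: Δω = ω₀/Q = 2841 rad/s; BW = Δω/(2π) = 452.1 Hz.

(a) f₀ = 284.7 Hz  (b) Q = 0.6297  (c) BW = 452.1 Hz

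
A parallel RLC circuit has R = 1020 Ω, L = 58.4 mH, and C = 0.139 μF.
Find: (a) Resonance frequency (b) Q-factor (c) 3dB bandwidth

Step 1 — Resonance: ω₀ = 1/√(LC) = 1/√(0.0584·1.39e-07) = 1.11e+04 rad/s.
Step 2 — f₀ = ω₀/(2π) = 1766 Hz.
Step 3 — Parallel Q: Q = R/(ω₀L) = 1020/(1.11e+04·0.0584) = 1.574.
Step 4 — Bandwidth: Δω = ω₀/Q = 7053 rad/s; BW = Δω/(2π) = 1123 Hz.

(a) f₀ = 1766 Hz  (b) Q = 1.574  (c) BW = 1123 Hz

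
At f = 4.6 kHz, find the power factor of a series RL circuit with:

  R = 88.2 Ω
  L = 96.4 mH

Step 1 — Angular frequency: ω = 2π·f = 2π·4600 = 2.89e+04 rad/s.
Step 2 — Component impedances:
  R: Z = R = 88.2 Ω
  L: Z = jωL = j·2.89e+04·0.0964 = 0 + j2786 Ω
Step 3 — Series combination: Z_total = R + L = 88.2 + j2786 Ω = 2788∠88.2° Ω.
Step 4 — Power factor: PF = cos(φ) = Re(Z)/|Z| = 88.2/2788 = 0.03164.
Step 5 — Type: Im(Z) = 2786 ⇒ lagging (phase φ = 88.2°).

PF = 0.03164 (lagging, φ = 88.2°)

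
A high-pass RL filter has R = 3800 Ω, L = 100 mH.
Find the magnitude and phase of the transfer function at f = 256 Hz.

Step 1 — Angular frequency: ω = 2π·256 = 1608 rad/s.
Step 2 — Transfer function: H(jω) = jωL/(R + jωL).
Step 3 — Numerator jωL = j·160.8; denominator R + jωL = 3800 + j160.8.
Step 4 — H = 0.001789 + j0.04225.
Step 5 — Magnitude: |H| = 0.04229 (-27.5 dB); phase: φ = 87.6°.

|H| = 0.04229 (-27.5 dB), φ = 87.6°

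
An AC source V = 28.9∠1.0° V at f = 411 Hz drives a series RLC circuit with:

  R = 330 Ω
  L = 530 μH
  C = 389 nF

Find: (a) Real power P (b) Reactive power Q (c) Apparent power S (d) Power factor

Step 1 — Angular frequency: ω = 2π·f = 2π·411 = 2582 rad/s.
Step 2 — Component impedances:
  R: Z = R = 330 Ω
  L: Z = jωL = j·2582·0.00053 = 0 + j1.369 Ω
  C: Z = 1/(jωC) = -j/(ω·C) = 0 - j995.5 Ω
Step 3 — Series combination: Z_total = R + L + C = 330 - j994.1 Ω = 1047∠-71.6° Ω.
Step 4 — Source phasor: V = 28.9∠1.0° V = 28.9 + j0.5044 V.
Step 5 — Current: I = V / Z = 0.008234 + j0.02633 A = 0.02759∠72.6° A.
Step 6 — Complex power: S = V·I* = 0.2512 - j0.7568 VA.
Step 7 — Real power: P = Re(S) = 0.2512 W.
Step 8 — Reactive power: Q = Im(S) = -0.7568 VAR.
Step 9 — Apparent power: |S| = 0.7974 VA.
Step 10 — Power factor: PF = P/|S| = 0.3151 (leading).

(a) P = 0.2512 W  (b) Q = -0.7568 VAR  (c) S = 0.7974 VA  (d) PF = 0.3151 (leading)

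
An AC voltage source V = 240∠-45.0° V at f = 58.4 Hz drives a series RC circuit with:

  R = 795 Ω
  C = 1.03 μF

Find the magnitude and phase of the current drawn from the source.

Step 1 — Angular frequency: ω = 2π·f = 2π·58.4 = 366.9 rad/s.
Step 2 — Component impedances:
  R: Z = R = 795 Ω
  C: Z = 1/(jωC) = -j/(ω·C) = 0 - j2646 Ω
Step 3 — Series combination: Z_total = R + C = 795 - j2646 Ω = 2763∠-73.3° Ω.
Step 4 — Source phasor: V = 240∠-45.0° V = 169.7 - j169.7 V.
Step 5 — Ohm's law: I = V / Z_total = (169.7 - j169.7) / (795 - j2646) = 0.0765 + j0.04115 A.
Step 6 — Convert to polar: |I| = 0.08687 A, ∠I = 28.3°.

I = 0.08687∠28.3° A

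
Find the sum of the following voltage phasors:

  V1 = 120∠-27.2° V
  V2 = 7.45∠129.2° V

Step 1 — Convert each phasor to rectangular form:
  V1 = 120·(cos(-27.2°) + j·sin(-27.2°)) = 106.7 - j54.85 V
  V2 = 7.45·(cos(129.2°) + j·sin(129.2°)) = -4.709 + j5.773 V
Step 2 — Sum components: V_total = 102 - j49.08 V.
Step 3 — Convert to polar: |V_total| = 113.2 V, ∠V_total = -25.7°.

V_total = 113.2∠-25.7° V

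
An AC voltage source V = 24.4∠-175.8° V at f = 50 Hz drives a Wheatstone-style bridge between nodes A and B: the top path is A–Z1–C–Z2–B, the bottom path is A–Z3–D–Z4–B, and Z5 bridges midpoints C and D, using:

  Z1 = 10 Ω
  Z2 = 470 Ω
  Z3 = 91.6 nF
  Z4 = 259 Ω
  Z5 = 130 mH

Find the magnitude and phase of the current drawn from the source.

Step 1 — Angular frequency: ω = 2π·f = 2π·50 = 314.2 rad/s.
Step 2 — Component impedances:
  Z1: Z = R = 10 Ω
  Z2: Z = R = 470 Ω
  Z3: Z = 1/(jωC) = -j/(ω·C) = 0 - j3.475e+04 Ω
  Z4: Z = R = 259 Ω
  Z5: Z = jωL = j·314.2·0.13 = 0 + j40.84 Ω
Step 3 — Bridge requires nodal analysis (the Z5 bridge couples midpoints C and D, so the two paths cannot be reduced to a simple series/parallel combination). Setting node B to ground and injecting 1 A at node A, the 3-node admittance system at A, C, D solves to V_A = Z_AB = 177.9 + j16.94 Ω = 178.8∠5.4° Ω.
Step 4 — Source phasor: V = 24.4∠-175.8° V = -24.33 - j1.787 V.
Step 5 — Ohm's law: I = V / Z_total = (-24.33 - j1.787) / (177.9 + j16.94) = -0.1365 + j0.002948 A.
Step 6 — Convert to polar: |I| = 0.1365 A, ∠I = 178.8°.

I = 0.1365∠178.8° A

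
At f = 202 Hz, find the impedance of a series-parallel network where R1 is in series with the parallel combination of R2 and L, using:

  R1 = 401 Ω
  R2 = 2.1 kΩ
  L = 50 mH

Step 1 — Angular frequency: ω = 2π·f = 2π·202 = 1269 rad/s.
Step 2 — Component impedances:
  R1: Z = R = 401 Ω
  R2: Z = R = 2100 Ω
  L: Z = jωL = j·1269·0.05 = 0 + j63.46 Ω
Step 3 — Parallel branch: R2 || L = 1/(1/R2 + 1/L) = 1.916 + j63.4 Ω.
Step 4 — Series with R1: Z_total = R1 + (R2 || L) = 402.9 + j63.4 Ω = 407.9∠8.9° Ω.

Z = 402.9 + j63.4 Ω = 407.9∠8.9° Ω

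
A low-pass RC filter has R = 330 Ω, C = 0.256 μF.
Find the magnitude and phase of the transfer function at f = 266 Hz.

Step 1 — Angular frequency: ω = 2π·266 = 1671 rad/s.
Step 2 — Transfer function: H(jω) = 1/(1 + jωRC).
Step 3 — Denominator: 1 + jωRC = 1 + j·1671·330·2.56e-07 = 1 + j0.1412.
Step 4 — H = 0.9805 - j0.1384.
Step 5 — Magnitude: |H| = 0.9902 (-0.1 dB); phase: φ = -8.0°.

|H| = 0.9902 (-0.1 dB), φ = -8.0°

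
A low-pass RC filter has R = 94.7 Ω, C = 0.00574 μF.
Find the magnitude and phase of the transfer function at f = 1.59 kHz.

Step 1 — Angular frequency: ω = 2π·1590 = 9990 rad/s.
Step 2 — Transfer function: H(jω) = 1/(1 + jωRC).
Step 3 — Denominator: 1 + jωRC = 1 + j·9990·94.7·5.74e-09 = 1 + j0.00543.
Step 4 — H = 1 - j0.00543.
Step 5 — Magnitude: |H| = 1 (-0.0 dB); phase: φ = -0.3°.

|H| = 1 (-0.0 dB), φ = -0.3°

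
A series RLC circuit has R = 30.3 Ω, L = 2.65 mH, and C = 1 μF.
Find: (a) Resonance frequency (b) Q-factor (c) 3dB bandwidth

Step 1 — Resonance: ω₀ = 1/√(LC) = 1/√(0.00265·1e-06) = 1.943e+04 rad/s.
Step 2 — f₀ = ω₀/(2π) = 3092 Hz.
Step 3 — Series Q: Q = ω₀L/R = 1.943e+04·0.00265/30.3 = 1.699.
Step 4 — Bandwidth: Δω = ω₀/Q = 1.143e+04 rad/s; BW = Δω/(2π) = 1820 Hz.

(a) f₀ = 3092 Hz  (b) Q = 1.699  (c) BW = 1820 Hz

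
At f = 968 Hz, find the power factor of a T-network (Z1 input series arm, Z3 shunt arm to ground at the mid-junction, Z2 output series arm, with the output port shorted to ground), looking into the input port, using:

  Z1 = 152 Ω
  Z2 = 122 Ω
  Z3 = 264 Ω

Step 1 — Angular frequency: ω = 2π·f = 2π·968 = 6082 rad/s.
Step 2 — Component impedances:
  Z1: Z = R = 152 Ω
  Z2: Z = R = 122 Ω
  Z3: Z = R = 264 Ω
Step 3 — With the output port shorted to ground, the output series arm Z2 runs from the junction to ground; the shunt arm Z3 also runs from the junction to ground. They appear in parallel: Z3 || Z2 = 83.44 Ω.
Step 4 — Series with input arm Z1: Z_in = Z1 + (Z3 || Z2) = 235.4 Ω = 235.4∠0.0° Ω.
Step 5 — Power factor: PF = cos(φ) = Re(Z)/|Z| = 235.4/235.4 = 1.
Step 6 — Type: Im(Z) = 0 ⇒ unity (phase φ = 0.0°).

PF = 1 (unity, φ = 0.0°)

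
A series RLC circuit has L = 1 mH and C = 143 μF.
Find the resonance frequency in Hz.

Step 1 — Resonance condition Im(Z)=0 gives ω₀ = 1/√(LC).
Step 2 — ω₀ = 1/√(0.001·0.000143) = 2644 rad/s.
Step 3 — f₀ = ω₀/(2π) = 420.9 Hz.

f₀ = 420.9 Hz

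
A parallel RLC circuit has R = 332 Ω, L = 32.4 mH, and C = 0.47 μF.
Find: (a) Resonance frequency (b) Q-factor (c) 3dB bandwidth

Step 1 — Resonance: ω₀ = 1/√(LC) = 1/√(0.0324·4.7e-07) = 8104 rad/s.
Step 2 — f₀ = ω₀/(2π) = 1290 Hz.
Step 3 — Parallel Q: Q = R/(ω₀L) = 332/(8104·0.0324) = 1.264.
Step 4 — Bandwidth: Δω = ω₀/Q = 6409 rad/s; BW = Δω/(2π) = 1020 Hz.

(a) f₀ = 1290 Hz  (b) Q = 1.264  (c) BW = 1020 Hz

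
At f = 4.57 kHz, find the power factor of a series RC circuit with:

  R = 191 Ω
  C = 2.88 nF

Step 1 — Angular frequency: ω = 2π·f = 2π·4570 = 2.871e+04 rad/s.
Step 2 — Component impedances:
  R: Z = R = 191 Ω
  C: Z = 1/(jωC) = -j/(ω·C) = 0 - j1.209e+04 Ω
Step 3 — Series combination: Z_total = R + C = 191 - j1.209e+04 Ω = 1.209e+04∠-89.1° Ω.
Step 4 — Power factor: PF = cos(φ) = Re(Z)/|Z| = 191/12094 = 0.01579.
Step 5 — Type: Im(Z) = -1.209e+04 ⇒ leading (phase φ = -89.1°).

PF = 0.01579 (leading, φ = -89.1°)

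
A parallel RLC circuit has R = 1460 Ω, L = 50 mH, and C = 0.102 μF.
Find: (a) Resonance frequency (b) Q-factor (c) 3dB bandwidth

Step 1 — Resonance: ω₀ = 1/√(LC) = 1/√(0.05·1.02e-07) = 1.4e+04 rad/s.
Step 2 — f₀ = ω₀/(2π) = 2229 Hz.
Step 3 — Parallel Q: Q = R/(ω₀L) = 1460/(1.4e+04·0.05) = 2.085.
Step 4 — Bandwidth: Δω = ω₀/Q = 6715 rad/s; BW = Δω/(2π) = 1069 Hz.

(a) f₀ = 2229 Hz  (b) Q = 2.085  (c) BW = 1069 Hz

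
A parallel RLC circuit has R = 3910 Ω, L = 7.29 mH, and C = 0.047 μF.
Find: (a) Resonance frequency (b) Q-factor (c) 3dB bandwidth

Step 1 — Resonance: ω₀ = 1/√(LC) = 1/√(0.00729·4.7e-08) = 5.402e+04 rad/s.
Step 2 — f₀ = ω₀/(2π) = 8598 Hz.
Step 3 — Parallel Q: Q = R/(ω₀L) = 3910/(5.402e+04·0.00729) = 9.928.
Step 4 — Bandwidth: Δω = ω₀/Q = 5442 rad/s; BW = Δω/(2π) = 866.1 Hz.

(a) f₀ = 8598 Hz  (b) Q = 9.928  (c) BW = 866.1 Hz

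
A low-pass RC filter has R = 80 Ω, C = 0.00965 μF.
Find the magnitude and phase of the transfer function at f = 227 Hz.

Step 1 — Angular frequency: ω = 2π·227 = 1426 rad/s.
Step 2 — Transfer function: H(jω) = 1/(1 + jωRC).
Step 3 — Denominator: 1 + jωRC = 1 + j·1426·80·9.65e-09 = 1 + j0.001101.
Step 4 — H = 1 - j0.001101.
Step 5 — Magnitude: |H| = 1 (-0.0 dB); phase: φ = -0.1°.

|H| = 1 (-0.0 dB), φ = -0.1°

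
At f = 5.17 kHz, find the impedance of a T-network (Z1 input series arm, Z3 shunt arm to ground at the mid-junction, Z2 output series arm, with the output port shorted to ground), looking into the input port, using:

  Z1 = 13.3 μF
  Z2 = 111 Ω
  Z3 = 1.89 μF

Step 1 — Angular frequency: ω = 2π·f = 2π·5170 = 3.248e+04 rad/s.
Step 2 — Component impedances:
  Z1: Z = 1/(jωC) = -j/(ω·C) = 0 - j2.315 Ω
  Z2: Z = R = 111 Ω
  Z3: Z = 1/(jωC) = -j/(ω·C) = 0 - j16.29 Ω
Step 3 — With the output port shorted to ground, the output series arm Z2 runs from the junction to ground; the shunt arm Z3 also runs from the junction to ground. They appear in parallel: Z3 || Z2 = 2.34 - j15.94 Ω.
Step 4 — Series with input arm Z1: Z_in = Z1 + (Z3 || Z2) = 2.34 - j18.26 Ω = 18.41∠-82.7° Ω.

Z = 2.34 - j18.26 Ω = 18.41∠-82.7° Ω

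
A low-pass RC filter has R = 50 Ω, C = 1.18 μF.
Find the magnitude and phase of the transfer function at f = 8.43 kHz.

Step 1 — Angular frequency: ω = 2π·8430 = 5.297e+04 rad/s.
Step 2 — Transfer function: H(jω) = 1/(1 + jωRC).
Step 3 — Denominator: 1 + jωRC = 1 + j·5.297e+04·50·1.18e-06 = 1 + j3.125.
Step 4 — H = 0.09288 - j0.2903.
Step 5 — Magnitude: |H| = 0.3048 (-10.3 dB); phase: φ = -72.3°.

|H| = 0.3048 (-10.3 dB), φ = -72.3°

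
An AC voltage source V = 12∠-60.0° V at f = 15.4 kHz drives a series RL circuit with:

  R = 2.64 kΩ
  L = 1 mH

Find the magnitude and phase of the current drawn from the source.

Step 1 — Angular frequency: ω = 2π·f = 2π·1.54e+04 = 9.676e+04 rad/s.
Step 2 — Component impedances:
  R: Z = R = 2640 Ω
  L: Z = jωL = j·9.676e+04·0.001 = 0 + j96.76 Ω
Step 3 — Series combination: Z_total = R + L = 2640 + j96.76 Ω = 2642∠2.1° Ω.
Step 4 — Source phasor: V = 12∠-60.0° V = 6 - j10.39 V.
Step 5 — Ohm's law: I = V / Z_total = (6 - j10.39) / (2640 + j96.76) = 0.002126 - j0.004014 A.
Step 6 — Convert to polar: |I| = 0.004542 A, ∠I = -62.1°.

I = 0.004542∠-62.1° A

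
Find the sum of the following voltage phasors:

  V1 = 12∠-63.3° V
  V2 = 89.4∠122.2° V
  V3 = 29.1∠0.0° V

Step 1 — Convert each phasor to rectangular form:
  V1 = 12·(cos(-63.3°) + j·sin(-63.3°)) = 5.392 - j10.72 V
  V2 = 89.4·(cos(122.2°) + j·sin(122.2°)) = -47.64 + j75.65 V
  V3 = 29.1·(cos(0.0°) + j·sin(0.0°)) = 29.1 V
Step 2 — Sum components: V_total = -13.15 + j64.93 V.
Step 3 — Convert to polar: |V_total| = 66.25 V, ∠V_total = 101.4°.

V_total = 66.25∠101.4° V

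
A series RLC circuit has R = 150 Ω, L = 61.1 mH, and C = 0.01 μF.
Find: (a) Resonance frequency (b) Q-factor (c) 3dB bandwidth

Step 1 — Resonance condition Im(Z)=0 gives ω₀ = 1/√(LC).
Step 2 — ω₀ = 1/√(0.0611·1e-08) = 4.046e+04 rad/s.
Step 3 — f₀ = ω₀/(2π) = 6439 Hz.
Step 4 — Series Q: Q = ω₀L/R = 4.046e+04·0.0611/150 = 16.48.
Step 5 — 3dB bandwidth: Δω = ω₀/Q = 2455 rad/s; BW = Δω/(2π) = 390.7 Hz.

(a) f₀ = 6439 Hz  (b) Q = 16.48  (c) BW = 390.7 Hz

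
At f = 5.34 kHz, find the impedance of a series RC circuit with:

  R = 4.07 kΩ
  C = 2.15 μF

Step 1 — Angular frequency: ω = 2π·f = 2π·5340 = 3.355e+04 rad/s.
Step 2 — Component impedances:
  R: Z = R = 4070 Ω
  C: Z = 1/(jωC) = -j/(ω·C) = 0 - j13.86 Ω
Step 3 — Series combination: Z_total = R + C = 4070 - j13.86 Ω = 4070∠-0.2° Ω.

Z = 4070 - j13.86 Ω = 4070∠-0.2° Ω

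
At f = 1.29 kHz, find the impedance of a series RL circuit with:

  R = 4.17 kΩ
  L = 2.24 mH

Step 1 — Angular frequency: ω = 2π·f = 2π·1290 = 8105 rad/s.
Step 2 — Component impedances:
  R: Z = R = 4170 Ω
  L: Z = jωL = j·8105·0.00224 = 0 + j18.16 Ω
Step 3 — Series combination: Z_total = R + L = 4170 + j18.16 Ω = 4170∠0.2° Ω.

Z = 4170 + j18.16 Ω = 4170∠0.2° Ω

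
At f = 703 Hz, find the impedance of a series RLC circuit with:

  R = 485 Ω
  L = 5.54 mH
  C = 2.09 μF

Step 1 — Angular frequency: ω = 2π·f = 2π·703 = 4417 rad/s.
Step 2 — Component impedances:
  R: Z = R = 485 Ω
  L: Z = jωL = j·4417·0.00554 = 0 + j24.47 Ω
  C: Z = 1/(jωC) = -j/(ω·C) = 0 - j108.3 Ω
Step 3 — Series combination: Z_total = R + L + C = 485 - j83.85 Ω = 492.2∠-9.8° Ω.

Z = 485 - j83.85 Ω = 492.2∠-9.8° Ω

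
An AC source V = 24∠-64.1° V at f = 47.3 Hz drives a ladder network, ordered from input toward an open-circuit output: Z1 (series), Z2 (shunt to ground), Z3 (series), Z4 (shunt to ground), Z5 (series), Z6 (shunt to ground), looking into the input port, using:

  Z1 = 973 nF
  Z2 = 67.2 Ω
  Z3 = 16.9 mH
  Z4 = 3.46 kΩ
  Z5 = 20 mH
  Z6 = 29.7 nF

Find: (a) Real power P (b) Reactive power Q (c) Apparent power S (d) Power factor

Step 1 — Angular frequency: ω = 2π·f = 2π·47.3 = 297.2 rad/s.
Step 2 — Component impedances:
  Z1: Z = 1/(jωC) = -j/(ω·C) = 0 - j3458 Ω
  Z2: Z = R = 67.2 Ω
  Z3: Z = jωL = j·297.2·0.0169 = 0 + j5.023 Ω
  Z4: Z = R = 3460 Ω
  Z5: Z = jωL = j·297.2·0.02 = 0 + j5.944 Ω
  Z6: Z = 1/(jωC) = -j/(ω·C) = 0 - j1.133e+05 Ω
Step 3 — Ladder network (open output): work backward from the far end, alternating series and parallel combinations. Z_in = 65.92 - j3458 Ω = 3459∠-88.9° Ω.
Step 4 — Source phasor: V = 24∠-64.1° V = 10.48 - j21.59 V.
Step 5 — Current: I = V / Z = 0.006298 + j0.002911 A = 0.006939∠24.8° A.
Step 6 — Complex power: S = V·I* = 0.003174 - j0.1665 VA.
Step 7 — Real power: P = Re(S) = 0.003174 W.
Step 8 — Reactive power: Q = Im(S) = -0.1665 VAR.
Step 9 — Apparent power: |S| = 0.1665 VA.
Step 10 — Power factor: PF = P/|S| = 0.01906 (leading).

(a) P = 0.003174 W  (b) Q = -0.1665 VAR  (c) S = 0.1665 VA  (d) PF = 0.01906 (leading)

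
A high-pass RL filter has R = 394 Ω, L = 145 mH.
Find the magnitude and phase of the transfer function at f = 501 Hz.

Step 1 — Angular frequency: ω = 2π·501 = 3148 rad/s.
Step 2 — Transfer function: H(jω) = jωL/(R + jωL).
Step 3 — Numerator jωL = j·456.4; denominator R + jωL = 394 + j456.4.
Step 4 — H = 0.573 + j0.4946.
Step 5 — Magnitude: |H| = 0.757 (-2.4 dB); phase: φ = 40.8°.

|H| = 0.757 (-2.4 dB), φ = 40.8°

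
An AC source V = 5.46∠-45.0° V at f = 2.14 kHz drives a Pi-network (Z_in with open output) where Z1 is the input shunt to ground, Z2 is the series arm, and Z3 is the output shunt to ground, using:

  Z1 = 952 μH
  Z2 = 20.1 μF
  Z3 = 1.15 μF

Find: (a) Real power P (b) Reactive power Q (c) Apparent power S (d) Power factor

Step 1 — Angular frequency: ω = 2π·f = 2π·2140 = 1.345e+04 rad/s.
Step 2 — Component impedances:
  Z1: Z = jωL = j·1.345e+04·0.000952 = 0 + j12.8 Ω
  Z2: Z = 1/(jωC) = -j/(ω·C) = 0 - j3.7 Ω
  Z3: Z = 1/(jωC) = -j/(ω·C) = 0 - j64.67 Ω
Step 3 — With open output, the series arm Z2 and the output shunt Z3 appear in series to ground: Z2 + Z3 = 0 - j68.37 Ω.
Step 4 — Parallel with input shunt Z1: Z_in = Z1 || (Z2 + Z3) = 0 + j15.75 Ω = 15.75∠90.0° Ω.
Step 5 — Source phasor: V = 5.46∠-45.0° V = 3.861 - j3.861 V.
Step 6 — Current: I = V / Z = -0.2451 - j0.2451 A = 0.3467∠-135.0° A.
Step 7 — Complex power: S = V·I* = 0 + j1.893 VA.
Step 8 — Real power: P = Re(S) = 0 W.
Step 9 — Reactive power: Q = Im(S) = 1.893 VAR.
Step 10 — Apparent power: |S| = 1.893 VA.
Step 11 — Power factor: PF = P/|S| = 0 (lagging).

(a) P = 0 W  (b) Q = 1.893 VAR  (c) S = 1.893 VA  (d) PF = 0 (lagging)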